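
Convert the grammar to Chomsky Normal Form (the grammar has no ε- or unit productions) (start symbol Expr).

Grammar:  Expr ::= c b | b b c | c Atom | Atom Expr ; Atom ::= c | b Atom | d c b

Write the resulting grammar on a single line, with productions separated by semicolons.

Expr ::= X1 X2 | X2 Y1 | X1 Atom | Atom Expr; Atom ::= c | X2 Atom | X3 Y2; X1 ::= c; X2 ::= b; X3 ::= d; Y1 ::= X2 X1; Y2 ::= X1 X2

Introduce a nonterminal for each terminal appearing in a rule of length ≥ 2: X1 → c, X2 → b, X3 → d.
Binarize each right-hand side of length ≥ 3 by chaining fresh nonterminals (Y1, Y2, …): affected rules were Expr → X2 X2 X1; Atom → X3 X1 X2.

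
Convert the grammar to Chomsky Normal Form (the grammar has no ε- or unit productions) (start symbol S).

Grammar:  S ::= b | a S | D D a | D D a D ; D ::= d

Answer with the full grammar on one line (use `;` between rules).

S ::= b | X1 S | D Y1 | D Y2; D ::= d; X1 ::= a; Y1 ::= D X1; Y2 ::= D Y3; Y3 ::= X1 D

Introduce a nonterminal for each terminal appearing in a rule of length ≥ 2: X1 → a.
Binarize each right-hand side of length ≥ 3 by chaining fresh nonterminals (Y1, Y2, …): affected rules were S → D D X1; S → D D X1 D.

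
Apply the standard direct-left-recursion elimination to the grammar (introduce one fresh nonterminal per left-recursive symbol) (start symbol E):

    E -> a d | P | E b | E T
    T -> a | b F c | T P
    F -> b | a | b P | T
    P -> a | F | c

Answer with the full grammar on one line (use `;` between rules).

E, T are directly left-recursive.
For E: α = {b, T}, β = {a d, P}. Rewrite as E → β E' and E' → α E' | ε.
For T: α = {P}, β = {a, b F c}. Rewrite as T → β T' and T' → α T' | ε.

E -> a d E' | P E'; T -> a T' | b F c T'; F -> b | a | b P | T; P -> a | F | c; E' -> b E' | T E' | epsilon; T' -> P T' | epsilon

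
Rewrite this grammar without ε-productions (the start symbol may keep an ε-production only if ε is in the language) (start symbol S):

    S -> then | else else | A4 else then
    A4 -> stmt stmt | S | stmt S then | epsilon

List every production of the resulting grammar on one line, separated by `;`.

The nullable symbols are {A4}.
ε ∉ L(G), so no ε-production is kept.
Add the nullable-subset variants: S → A4 else then gives A4 else then | else then.

S -> then | else else | A4 else then | else then; A4 -> stmt stmt | S | stmt S then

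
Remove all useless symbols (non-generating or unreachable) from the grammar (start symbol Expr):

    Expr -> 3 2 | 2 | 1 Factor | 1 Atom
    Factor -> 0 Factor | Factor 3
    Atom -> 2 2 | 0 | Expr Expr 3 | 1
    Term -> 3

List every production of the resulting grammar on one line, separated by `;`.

Expr -> 3 2 | 2 | 1 Atom; Atom -> 2 2 | 0 | Expr Expr 3 | 1

Generating nonterminals: {Atom, Expr, Term}.
Reachable from Expr after that: {Atom, Expr}.
Removed useless symbols: {Factor, Term} and every production mentioning them.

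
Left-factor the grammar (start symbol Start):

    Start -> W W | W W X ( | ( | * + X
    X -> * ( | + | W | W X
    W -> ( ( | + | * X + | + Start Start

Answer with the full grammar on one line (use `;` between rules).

Start has alternatives sharing prefix 'W W': factor to Start → W W Start1 with Start1 → ε | X (.
X has alternatives sharing prefix 'W': factor to X → W X1 with X1 → ε | X.
W has alternatives sharing prefix '+': factor to W → + W1 with W1 → ε | Start Start.

Start -> ( | * + X | W W Start1; X -> * ( | + | W X1; W -> ( ( | * X + | + W1; Start1 -> epsilon | X (; X1 -> epsilon | X; W1 -> epsilon | Start Start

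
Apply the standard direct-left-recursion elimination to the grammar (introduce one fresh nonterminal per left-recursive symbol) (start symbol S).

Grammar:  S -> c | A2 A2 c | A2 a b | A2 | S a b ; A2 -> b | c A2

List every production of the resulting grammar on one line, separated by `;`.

Left recursion appears on S.
For S: α = {a b}, β = {c, A2 A2 c, A2 a b, A2}. Rewrite as S → β S' and S' → α S' | ε.

S -> c S' | A2 A2 c S' | A2 a b S' | A2 S'; A2 -> b | c A2; S' -> a b S' | epsilon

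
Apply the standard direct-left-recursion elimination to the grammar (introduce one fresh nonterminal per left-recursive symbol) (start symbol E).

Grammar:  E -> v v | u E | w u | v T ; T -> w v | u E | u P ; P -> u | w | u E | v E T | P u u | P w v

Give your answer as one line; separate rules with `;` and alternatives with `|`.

E -> v v | u E | w u | v T; T -> w v | u E | u P; P -> u P' | w P' | u E P' | v E T P'; P' -> u u P' | w v P' | eps

Directly left-recursive nonterminal: P.
For P: α = {u u, w v}, β = {u, w, u E, v E T}. Rewrite as P → β P' and P' → α P' | ε.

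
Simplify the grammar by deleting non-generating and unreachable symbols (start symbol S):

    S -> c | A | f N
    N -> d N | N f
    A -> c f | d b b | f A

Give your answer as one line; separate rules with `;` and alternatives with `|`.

S -> c | A; A -> c f | d b b | f A

Generating nonterminals: {A, S}.
Reachable from S after that: {A, S}.
Removed useless symbols: {N} and every production mentioning them.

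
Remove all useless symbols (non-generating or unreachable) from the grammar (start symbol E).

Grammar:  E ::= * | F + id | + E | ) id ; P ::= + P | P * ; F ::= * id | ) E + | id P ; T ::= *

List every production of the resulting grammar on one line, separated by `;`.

E ::= * | F + id | + E | ) id; F ::= * id | ) E +

Generating nonterminals: {E, F, T}.
Reachable from E after that: {E, F}.
Removed useless symbols: {P, T} and every production mentioning them.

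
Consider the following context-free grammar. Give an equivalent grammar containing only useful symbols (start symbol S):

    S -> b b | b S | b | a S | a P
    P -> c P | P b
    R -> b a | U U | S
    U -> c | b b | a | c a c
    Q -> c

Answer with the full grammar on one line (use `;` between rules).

Generating nonterminals: {Q, R, S, U}.
Reachable from S after that: {S}.
Removed useless symbols: {P, Q, R, U} and every production mentioning them.

S -> b b | b S | b | a S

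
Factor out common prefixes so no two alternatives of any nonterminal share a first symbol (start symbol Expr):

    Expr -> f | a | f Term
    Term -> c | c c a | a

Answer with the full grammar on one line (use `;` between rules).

Expr -> a | f Expr1; Term -> a | c Term1; Expr1 -> ε | Term; Term1 -> ε | c a

Expr has alternatives sharing prefix 'f': factor to Expr → f Expr1 with Expr1 → ε | Term.
Term has alternatives sharing prefix 'c': factor to Term → c Term1 with Term1 → ε | c a.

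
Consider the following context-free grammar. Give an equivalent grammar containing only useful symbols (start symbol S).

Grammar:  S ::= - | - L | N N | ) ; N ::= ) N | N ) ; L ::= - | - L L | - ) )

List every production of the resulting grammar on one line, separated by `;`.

Generating nonterminals: {L, S}.
Reachable from S after that: {L, S}.
Removed useless symbols: {N} and every production mentioning them.

S ::= - | - L | ); L ::= - | - L L | - ) )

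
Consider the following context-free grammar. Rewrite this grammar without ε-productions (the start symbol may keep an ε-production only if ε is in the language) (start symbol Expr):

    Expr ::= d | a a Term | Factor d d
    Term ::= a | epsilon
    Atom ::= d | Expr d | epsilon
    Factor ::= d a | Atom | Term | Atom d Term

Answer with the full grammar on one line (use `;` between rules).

Expr ::= d | a a Term | a a | Factor d d | d d; Term ::= a; Atom ::= d | Expr d; Factor ::= d a | Atom | Term | Atom d Term | Atom d | d Term | d

Nullable nonterminals: {Atom, Factor, Term}.
ε ∉ L(G), so no ε-production is kept.
Expand every rule over subsets of its nullable positions: Expr → a a Term gives a a Term | a a. Expr → Factor d d gives Factor d d | d d. Factor → Atom d Term gives Atom d Term | Atom d | d Term | d.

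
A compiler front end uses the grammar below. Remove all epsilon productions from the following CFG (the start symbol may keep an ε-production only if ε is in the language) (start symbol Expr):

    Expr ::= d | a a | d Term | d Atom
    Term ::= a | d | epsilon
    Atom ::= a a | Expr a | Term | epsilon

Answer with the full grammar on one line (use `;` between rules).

Nullable nonterminals: {Atom, Term}.
ε ∉ L(G), so no ε-production is kept.

Expr ::= d | a a | d Term | d Atom; Term ::= a | d; Atom ::= a a | Expr a | Term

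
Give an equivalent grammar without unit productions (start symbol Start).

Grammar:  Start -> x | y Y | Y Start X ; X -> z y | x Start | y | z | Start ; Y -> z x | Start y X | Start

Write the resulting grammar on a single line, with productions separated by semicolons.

Start -> x | y Y | Y Start X; X -> x | y Y | Y Start X | z y | x Start | y | z; Y -> x | y Y | Y Start X | z x | Start y X

Unit pairs: X ⇒* {Start}; Y ⇒* {Start}.
Replace each nonterminal's rules with the union of the non-unit rules of every nonterminal it unit-derives.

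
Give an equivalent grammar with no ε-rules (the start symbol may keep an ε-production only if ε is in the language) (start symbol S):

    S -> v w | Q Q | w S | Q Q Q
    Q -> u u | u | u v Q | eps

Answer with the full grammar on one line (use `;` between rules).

S -> v w | Q Q | Q | w S | w | Q Q Q | eps; Q -> u u | u | u v Q | u v

Nullable nonterminals: {Q, S}.
ε ∈ L(G) since S is nullable, so keep S → ε.
For each production, add variants omitting each subset of nullable occurrences: S → Q Q gives Q Q | Q. S → w S gives w S | w. Q → u v Q gives u v Q | u v.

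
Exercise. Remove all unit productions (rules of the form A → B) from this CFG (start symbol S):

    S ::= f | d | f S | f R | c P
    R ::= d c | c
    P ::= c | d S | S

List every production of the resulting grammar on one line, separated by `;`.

Unit pairs: P ⇒* {S}.
For every A with A ⇒* B via unit rules, add B's non-unit alternatives to A; then delete every rule of the form X → Y.

S ::= f | d | f S | f R | c P; R ::= d c | c; P ::= f | d | f S | f R | c P | c | d S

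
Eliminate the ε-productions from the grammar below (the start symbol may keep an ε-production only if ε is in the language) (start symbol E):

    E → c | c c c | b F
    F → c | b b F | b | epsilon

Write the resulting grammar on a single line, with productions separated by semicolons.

E → c | c c c | b F | b; F → c | b b F | b b | b

Nullable set = {F}.
ε ∉ L(G), so no ε-production is kept.
Add the nullable-subset variants: E → b F gives b F | b. F → b b F gives b b F | b b.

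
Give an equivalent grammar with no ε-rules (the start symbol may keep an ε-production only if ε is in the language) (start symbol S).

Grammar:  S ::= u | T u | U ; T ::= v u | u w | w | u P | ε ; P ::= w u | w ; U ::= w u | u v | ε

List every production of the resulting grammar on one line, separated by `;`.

S ::= u | T u | U | ε; T ::= v u | u w | w | u P; P ::= w u | w; U ::= w u | u v

The nullable symbols are {S, T, U}.
ε ∈ L(G) since S is nullable, so keep S → ε.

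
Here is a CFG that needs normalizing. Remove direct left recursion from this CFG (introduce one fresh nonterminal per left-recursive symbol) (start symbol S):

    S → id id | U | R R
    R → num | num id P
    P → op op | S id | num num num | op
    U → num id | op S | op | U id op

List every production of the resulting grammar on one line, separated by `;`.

S → id id | U | R R; R → num | num id P; P → op op | S id | num num num | op; U → num id U' | op S U' | op U'; U' → id op U' | ε

Left recursion appears on U.
For U: α = {id op}, β = {num id, op S, op}. Rewrite as U → β U' and U' → α U' | ε.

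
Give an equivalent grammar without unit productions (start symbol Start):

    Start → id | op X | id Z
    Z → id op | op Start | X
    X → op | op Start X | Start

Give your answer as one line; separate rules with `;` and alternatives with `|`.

Unit pairs: X ⇒* {Start}; Z ⇒* {Start, X}.
Replace each nonterminal's rules with the union of the non-unit rules of every nonterminal it unit-derives.

Start → id | op X | id Z; Z → id op | op Start | id | op X | id Z | op | op Start X; X → id | op X | id Z | op | op Start X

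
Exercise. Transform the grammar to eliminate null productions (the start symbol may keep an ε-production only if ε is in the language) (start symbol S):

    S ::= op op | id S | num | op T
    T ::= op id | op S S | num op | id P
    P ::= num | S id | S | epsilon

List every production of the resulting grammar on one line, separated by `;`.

Nullable nonterminals: {P}.
ε ∉ L(G), so no ε-production is kept.
Add the nullable-subset variants: T → id P gives id P | id.

S ::= op op | id S | num | op T; T ::= op id | op S S | num op | id P | id; P ::= num | S id | S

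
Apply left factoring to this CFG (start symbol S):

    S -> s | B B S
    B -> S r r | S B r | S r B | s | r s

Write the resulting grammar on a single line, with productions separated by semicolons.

B has alternatives sharing prefix 'S': factor to B → S B' with B' → r r | B r | r B.
B' has alternatives sharing prefix 'r': factor to B' → r B'' with B'' → r | B.

S -> s | B B S; B -> s | r s | S B'; B' -> B r | r B''; B'' -> r | B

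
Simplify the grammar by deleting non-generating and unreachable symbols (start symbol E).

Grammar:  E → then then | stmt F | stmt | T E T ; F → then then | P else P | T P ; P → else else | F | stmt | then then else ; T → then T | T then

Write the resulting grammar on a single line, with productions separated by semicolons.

E → then then | stmt F | stmt; F → then then | P else P; P → else else | F | stmt | then then else

Generating nonterminals: {E, F, P}.
Reachable from E after that: {E, F, P}.
Removed useless symbols: {T} and every production mentioning them.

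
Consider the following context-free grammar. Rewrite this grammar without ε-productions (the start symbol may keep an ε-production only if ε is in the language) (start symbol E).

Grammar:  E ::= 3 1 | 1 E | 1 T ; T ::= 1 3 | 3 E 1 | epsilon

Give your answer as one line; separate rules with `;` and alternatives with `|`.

E ::= 3 1 | 1 E | 1 T | 1; T ::= 1 3 | 3 E 1

The nullable symbols are {T}.
ε ∉ L(G), so no ε-production is kept.
Expand every rule over subsets of its nullable positions: E → 1 T gives 1 T | 1.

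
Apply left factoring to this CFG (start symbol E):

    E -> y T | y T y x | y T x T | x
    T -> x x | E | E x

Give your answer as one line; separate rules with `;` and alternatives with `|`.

E -> x | y T E'; T -> x x | E T'; E' -> eps | y x | x T; T' -> eps | x

E has alternatives sharing prefix 'y T': factor to E → y T E' with E' → ε | y x | x T.
T has alternatives sharing prefix 'E': factor to T → E T' with T' → ε | x.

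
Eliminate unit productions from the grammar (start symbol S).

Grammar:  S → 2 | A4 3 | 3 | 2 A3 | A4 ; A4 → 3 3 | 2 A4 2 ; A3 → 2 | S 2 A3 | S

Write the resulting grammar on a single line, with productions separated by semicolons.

Unit pairs: A3 ⇒* {A4, S}; S ⇒* {A4}.
Replace each nonterminal's rules with the union of the non-unit rules of every nonterminal it unit-derives.

S → 3 3 | 2 A4 2 | 2 | A4 3 | 3 | 2 A3; A4 → 3 3 | 2 A4 2; A3 → 3 3 | 2 A4 2 | 2 | A4 3 | 3 | 2 A3 | S 2 A3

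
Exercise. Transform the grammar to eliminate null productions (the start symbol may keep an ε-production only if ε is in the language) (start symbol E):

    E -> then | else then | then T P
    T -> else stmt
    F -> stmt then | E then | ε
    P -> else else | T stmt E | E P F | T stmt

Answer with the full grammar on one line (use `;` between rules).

E -> then | else then | then T P; T -> else stmt; F -> stmt then | E then; P -> else else | T stmt E | E P F | E P | T stmt

Nullable nonterminals: {F}.
ε ∉ L(G), so no ε-production is kept.
Add the nullable-subset variants: P → E P F gives E P F | E P.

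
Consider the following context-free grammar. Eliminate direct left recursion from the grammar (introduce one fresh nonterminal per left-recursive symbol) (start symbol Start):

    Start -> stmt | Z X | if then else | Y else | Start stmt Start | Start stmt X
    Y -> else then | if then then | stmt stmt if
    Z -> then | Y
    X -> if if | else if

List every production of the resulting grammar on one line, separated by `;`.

Start -> stmt Start1 | Z X Start1 | if then else Start1 | Y else Start1; Y -> else then | if then then | stmt stmt if; Z -> then | Y; X -> if if | else if; Start1 -> stmt Start Start1 | stmt X Start1 | ε

Start is directly left-recursive.
For Start: α = {stmt Start, stmt X}, β = {stmt, Z X, if then else, Y else}. Rewrite as Start → β Start1 and Start1 → α Start1 | ε.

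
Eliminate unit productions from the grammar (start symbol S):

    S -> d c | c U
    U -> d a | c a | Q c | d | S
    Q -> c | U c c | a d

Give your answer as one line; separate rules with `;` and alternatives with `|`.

Unit pairs: U ⇒* {S}.
Replace each nonterminal's rules with the union of the non-unit rules of every nonterminal it unit-derives.

S -> d c | c U; U -> d a | c a | Q c | d | d c | c U; Q -> c | U c c | a d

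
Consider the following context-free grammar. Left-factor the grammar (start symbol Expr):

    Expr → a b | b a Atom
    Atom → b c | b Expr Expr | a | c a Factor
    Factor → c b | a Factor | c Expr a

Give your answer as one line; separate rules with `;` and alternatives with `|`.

Expr → a b | b a Atom; Atom → a | c a Factor | b Atom1; Factor → a Factor | c Factor1; Atom1 → c | Expr Expr; Factor1 → b | Expr a

Atom has alternatives sharing prefix 'b': factor to Atom → b Atom1 with Atom1 → c | Expr Expr.
Factor has alternatives sharing prefix 'c': factor to Factor → c Factor1 with Factor1 → b | Expr a.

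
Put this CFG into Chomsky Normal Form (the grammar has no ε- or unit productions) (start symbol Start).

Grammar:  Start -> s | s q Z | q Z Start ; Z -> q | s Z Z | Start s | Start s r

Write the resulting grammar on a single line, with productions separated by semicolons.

Introduce a nonterminal for each terminal appearing in a rule of length ≥ 2: X1 → s, X2 → q, X3 → r.
Binarize each right-hand side of length ≥ 3 by chaining fresh nonterminals (Y1, Y2, …): affected rules were Start → X1 X2 Z; Start → X2 Z Start; Z → X1 Z Z; Z → Start X1 X3.

Start -> s | X1 Y1 | X2 Y2; Z -> q | X1 Y3 | Start X1 | Start Y4; X1 -> s; X2 -> q; X3 -> r; Y1 -> X2 Z; Y2 -> Z Start; Y3 -> Z Z; Y4 -> X1 X3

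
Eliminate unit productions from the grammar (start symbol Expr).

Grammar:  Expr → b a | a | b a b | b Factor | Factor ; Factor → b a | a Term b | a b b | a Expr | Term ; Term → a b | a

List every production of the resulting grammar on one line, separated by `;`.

Unit pairs: Expr ⇒* {Factor, Term}; Factor ⇒* {Term}.
For each unit pair (A, B), copy every non-unit production of B to A, then drop all unit productions.

Expr → a b | a | b a | a Term b | a b b | a Expr | b a b | b Factor; Factor → a b | a | b a | a Term b | a b b | a Expr; Term → a b | a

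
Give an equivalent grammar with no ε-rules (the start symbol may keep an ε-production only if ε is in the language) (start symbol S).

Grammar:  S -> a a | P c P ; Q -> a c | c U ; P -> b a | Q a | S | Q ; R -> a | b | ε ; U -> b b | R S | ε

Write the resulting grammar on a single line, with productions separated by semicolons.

S -> a a | P c P; Q -> a c | c U | c; P -> b a | Q a | S | Q; R -> a | b; U -> b b | R S | S

The nullable symbols are {R, U}.
ε ∉ L(G), so no ε-production is kept.
Expand every rule over subsets of its nullable positions: Q → c U gives c U | c. U → R S gives R S | S.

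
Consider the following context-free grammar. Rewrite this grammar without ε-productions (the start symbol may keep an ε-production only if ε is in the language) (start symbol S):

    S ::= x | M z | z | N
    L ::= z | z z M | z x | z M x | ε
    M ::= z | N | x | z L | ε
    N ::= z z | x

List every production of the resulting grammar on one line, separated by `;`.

S ::= x | M z | z | N; L ::= z | z z M | z z | z x | z M x; M ::= z | N | x | z L; N ::= z z | x

The nullable symbols are {L, M}.
ε ∉ L(G), so no ε-production is kept.
Expand every rule over subsets of its nullable positions: S → M z gives M z | z. L → z z M gives z z M | z z.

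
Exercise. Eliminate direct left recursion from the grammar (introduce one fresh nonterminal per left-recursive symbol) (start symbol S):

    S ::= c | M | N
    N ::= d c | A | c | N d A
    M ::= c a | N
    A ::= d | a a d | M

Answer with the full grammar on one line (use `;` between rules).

Directly left-recursive nonterminal: N.
For N: α = {d A}, β = {d c, A, c}. Rewrite as N → β N' and N' → α N' | ε.

S ::= c | M | N; N ::= d c N' | A N' | c N'; M ::= c a | N; A ::= d | a a d | M; N' ::= d A N' | ε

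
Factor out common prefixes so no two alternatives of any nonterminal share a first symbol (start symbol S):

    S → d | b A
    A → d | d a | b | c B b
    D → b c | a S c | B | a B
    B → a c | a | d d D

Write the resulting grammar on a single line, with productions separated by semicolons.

A has alternatives sharing prefix 'd': factor to A → d A' with A' → ε | a.
D has alternatives sharing prefix 'a': factor to D → a D' with D' → S c | B.
B has alternatives sharing prefix 'a': factor to B → a B' with B' → c | ε.

S → d | b A; A → b | c B b | d A'; D → b c | B | a D'; B → d d D | a B'; A' → ε | a; D' → S c | B; B' → c | ε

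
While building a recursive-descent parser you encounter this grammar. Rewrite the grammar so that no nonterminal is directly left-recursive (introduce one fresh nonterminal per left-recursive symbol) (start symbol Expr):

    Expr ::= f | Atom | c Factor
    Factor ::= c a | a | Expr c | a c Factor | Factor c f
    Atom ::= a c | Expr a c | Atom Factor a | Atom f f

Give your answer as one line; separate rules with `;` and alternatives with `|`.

Directly left-recursive nonterminals: Factor, Atom.
For Factor: α = {c f}, β = {c a, a, Expr c, a c Factor}. Rewrite as Factor → β Factor1 and Factor1 → α Factor1 | ε.
For Atom: α = {Factor a, f f}, β = {a c, Expr a c}. Rewrite as Atom → β Atom1 and Atom1 → α Atom1 | ε.

Expr ::= f | Atom | c Factor; Factor ::= c a Factor1 | a Factor1 | Expr c Factor1 | a c Factor Factor1; Atom ::= a c Atom1 | Expr a c Atom1; Factor1 ::= c f Factor1 | ε; Atom1 ::= Factor a Atom1 | f f Atom1 | ε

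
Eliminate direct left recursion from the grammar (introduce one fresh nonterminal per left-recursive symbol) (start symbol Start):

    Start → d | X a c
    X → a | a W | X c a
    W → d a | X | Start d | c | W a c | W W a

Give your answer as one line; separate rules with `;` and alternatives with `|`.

Start → d | X a c; X → a X1 | a W X1; W → d a W1 | X W1 | Start d W1 | c W1; X1 → c a X1 | epsilon; W1 → a c W1 | W a W1 | epsilon

X, W are directly left-recursive.
For X: α = {c a}, β = {a, a W}. Rewrite as X → β X1 and X1 → α X1 | ε.
For W: α = {a c, W a}, β = {d a, X, Start d, c}. Rewrite as W → β W1 and W1 → α W1 | ε.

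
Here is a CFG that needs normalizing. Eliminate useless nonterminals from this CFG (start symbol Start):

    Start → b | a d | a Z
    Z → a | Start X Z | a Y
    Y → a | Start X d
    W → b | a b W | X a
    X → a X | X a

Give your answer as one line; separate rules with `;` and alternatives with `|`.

Generating nonterminals: {Start, W, Y, Z}.
Reachable from Start after that: {Start, Y, Z}.
Removed useless symbols: {W, X} and every production mentioning them.

Start → b | a d | a Z; Z → a | a Y; Y → a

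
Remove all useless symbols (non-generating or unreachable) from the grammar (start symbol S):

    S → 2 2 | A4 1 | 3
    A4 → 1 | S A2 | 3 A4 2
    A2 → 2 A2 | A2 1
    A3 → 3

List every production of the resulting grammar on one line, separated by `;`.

S → 2 2 | A4 1 | 3; A4 → 1 | 3 A4 2

Generating nonterminals: {A3, A4, S}.
Reachable from S after that: {A4, S}.
Removed useless symbols: {A2, A3} and every production mentioning them.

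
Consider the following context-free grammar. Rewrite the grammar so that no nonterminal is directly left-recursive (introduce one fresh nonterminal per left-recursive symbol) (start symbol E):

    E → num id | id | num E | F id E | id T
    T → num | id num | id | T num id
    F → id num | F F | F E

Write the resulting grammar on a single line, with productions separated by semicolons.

E → num id | id | num E | F id E | id T; T → num T' | id num T' | id T'; F → id num F'; T' → num id T' | epsilon; F' → F F' | E F' | epsilon

Left recursion appears on T, F.
For T: α = {num id}, β = {num, id num, id}. Rewrite as T → β T' and T' → α T' | ε.
For F: α = {F, E}, β = {id num}. Rewrite as F → β F' and F' → α F' | ε.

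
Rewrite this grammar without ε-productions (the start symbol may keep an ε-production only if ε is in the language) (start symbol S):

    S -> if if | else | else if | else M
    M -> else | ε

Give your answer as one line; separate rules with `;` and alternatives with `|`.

Nullable nonterminals: {M}.
ε ∉ L(G), so no ε-production is kept.

S -> if if | else | else if | else M; M -> else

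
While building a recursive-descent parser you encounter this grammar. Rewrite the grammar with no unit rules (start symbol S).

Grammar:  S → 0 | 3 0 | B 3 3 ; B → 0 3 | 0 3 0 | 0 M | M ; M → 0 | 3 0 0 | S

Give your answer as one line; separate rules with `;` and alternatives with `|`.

S → 0 | 3 0 | B 3 3; B → 0 3 | 0 3 0 | 0 M | 0 | 3 0 | B 3 3 | 3 0 0; M → 0 | 3 0 | B 3 3 | 3 0 0

Unit pairs: B ⇒* {M, S}; M ⇒* {S}.
Replace each nonterminal's rules with the union of the non-unit rules of every nonterminal it unit-derives.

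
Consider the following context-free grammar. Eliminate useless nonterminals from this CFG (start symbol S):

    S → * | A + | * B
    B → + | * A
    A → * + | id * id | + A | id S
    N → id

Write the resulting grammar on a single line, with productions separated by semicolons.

S → * | A + | * B; B → + | * A; A → * + | id * id | + A | id S

Generating nonterminals: {A, B, N, S}.
Reachable from S after that: {A, B, S}.
Removed useless symbols: {N} and every production mentioning them.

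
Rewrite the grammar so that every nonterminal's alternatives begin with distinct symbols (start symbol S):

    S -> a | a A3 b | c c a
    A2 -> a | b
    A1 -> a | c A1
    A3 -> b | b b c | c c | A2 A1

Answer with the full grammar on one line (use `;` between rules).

S has alternatives sharing prefix 'a': factor to S → a S' with S' → ε | A3 b.
A3 has alternatives sharing prefix 'b': factor to A3 → b A3' with A3' → ε | b c.

S -> c c a | a S'; A2 -> a | b; A1 -> a | c A1; A3 -> c c | A2 A1 | b A3'; S' -> eps | A3 b; A3' -> eps | b c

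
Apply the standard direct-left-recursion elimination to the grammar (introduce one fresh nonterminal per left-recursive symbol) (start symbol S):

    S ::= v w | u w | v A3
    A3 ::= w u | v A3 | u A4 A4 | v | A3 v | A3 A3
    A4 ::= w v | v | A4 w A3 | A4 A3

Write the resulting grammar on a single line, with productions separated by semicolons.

S ::= v w | u w | v A3; A3 ::= w u A3' | v A3 A3' | u A4 A4 A3' | v A3'; A4 ::= w v A4' | v A4'; A3' ::= v A3' | A3 A3' | eps; A4' ::= w A3 A4' | A3 A4' | eps

Directly left-recursive nonterminals: A3, A4.
For A3: α = {v, A3}, β = {w u, v A3, u A4 A4, v}. Rewrite as A3 → β A3' and A3' → α A3' | ε.
For A4: α = {w A3, A3}, β = {w v, v}. Rewrite as A4 → β A4' and A4' → α A4' | ε.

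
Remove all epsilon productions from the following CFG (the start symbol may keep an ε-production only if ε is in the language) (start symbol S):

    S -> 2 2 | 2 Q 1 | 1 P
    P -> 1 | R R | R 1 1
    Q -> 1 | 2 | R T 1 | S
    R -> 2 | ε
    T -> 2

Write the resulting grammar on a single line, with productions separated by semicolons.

Nullable set = {P, R}.
ε ∉ L(G), so no ε-production is kept.
Add the nullable-subset variants: S → 1 P gives 1 P | 1. P → R R gives R R | R. P → R 1 1 gives R 1 1 | 1 1. Q → R T 1 gives R T 1 | T 1.

S -> 2 2 | 2 Q 1 | 1 P | 1; P -> 1 | R R | R | R 1 1 | 1 1; Q -> 1 | 2 | R T 1 | T 1 | S; R -> 2; T -> 2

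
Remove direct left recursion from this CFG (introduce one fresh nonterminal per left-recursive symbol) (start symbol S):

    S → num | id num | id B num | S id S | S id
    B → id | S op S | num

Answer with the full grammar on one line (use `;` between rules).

S is directly left-recursive.
For S: α = {id S, id}, β = {num, id num, id B num}. Rewrite as S → β S' and S' → α S' | ε.

S → num S' | id num S' | id B num S'; B → id | S op S | num; S' → id S S' | id S' | ε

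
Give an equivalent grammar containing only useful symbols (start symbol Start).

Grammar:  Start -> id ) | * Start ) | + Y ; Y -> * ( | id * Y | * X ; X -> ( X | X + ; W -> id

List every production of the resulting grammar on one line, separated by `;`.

Generating nonterminals: {Start, W, Y}.
Reachable from Start after that: {Start, Y}.
Removed useless symbols: {W, X} and every production mentioning them.

Start -> id ) | * Start ) | + Y; Y -> * ( | id * Y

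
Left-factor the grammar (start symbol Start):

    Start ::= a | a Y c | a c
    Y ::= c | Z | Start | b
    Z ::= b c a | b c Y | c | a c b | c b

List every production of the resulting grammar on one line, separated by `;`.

Start ::= a Start1; Y ::= c | Z | Start | b; Z ::= a c b | b c Z1 | c Z2; Start1 ::= ε | Y c | c; Z1 ::= a | Y; Z2 ::= ε | b

Start has alternatives sharing prefix 'a': factor to Start → a Start1 with Start1 → ε | Y c | c.
Z has alternatives sharing prefix 'b c': factor to Z → b c Z1 with Z1 → a | Y.
Z has alternatives sharing prefix 'c': factor to Z → c Z2 with Z2 → ε | b.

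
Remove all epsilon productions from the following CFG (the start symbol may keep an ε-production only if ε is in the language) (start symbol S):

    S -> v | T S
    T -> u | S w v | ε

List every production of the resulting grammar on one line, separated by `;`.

The nullable symbols are {T}.
ε ∉ L(G), so no ε-production is kept.

S -> v | T S; T -> u | S w v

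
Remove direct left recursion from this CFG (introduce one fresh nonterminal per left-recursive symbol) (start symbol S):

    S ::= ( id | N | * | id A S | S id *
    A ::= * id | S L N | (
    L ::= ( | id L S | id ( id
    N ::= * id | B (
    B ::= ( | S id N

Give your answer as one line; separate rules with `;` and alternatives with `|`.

S ::= ( id S' | N S' | * S' | id A S S'; A ::= * id | S L N | (; L ::= ( | id L S | id ( id; N ::= * id | B (; B ::= ( | S id N; S' ::= id * S' | ε

Left recursion appears on S.
For S: α = {id *}, β = {( id, N, *, id A S}. Rewrite as S → β S' and S' → α S' | ε.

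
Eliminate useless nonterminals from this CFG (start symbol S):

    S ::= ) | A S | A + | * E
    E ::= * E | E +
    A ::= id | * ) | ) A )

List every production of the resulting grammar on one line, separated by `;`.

Generating nonterminals: {A, S}.
Reachable from S after that: {A, S}.
Removed useless symbols: {E} and every production mentioning them.

S ::= ) | A S | A +; A ::= id | * ) | ) A )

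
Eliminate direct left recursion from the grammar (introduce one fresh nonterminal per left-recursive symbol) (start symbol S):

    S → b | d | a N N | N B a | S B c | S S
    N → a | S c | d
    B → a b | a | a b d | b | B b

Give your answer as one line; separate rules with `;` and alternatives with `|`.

S → b S' | d S' | a N N S' | N B a S'; N → a | S c | d; B → a b B' | a B' | a b d B' | b B'; S' → B c S' | S S' | ε; B' → b B' | ε

Left recursion appears on S, B.
For S: α = {B c, S}, β = {b, d, a N N, N B a}. Rewrite as S → β S' and S' → α S' | ε.
For B: α = {b}, β = {a b, a, a b d, b}. Rewrite as B → β B' and B' → α B' | ε.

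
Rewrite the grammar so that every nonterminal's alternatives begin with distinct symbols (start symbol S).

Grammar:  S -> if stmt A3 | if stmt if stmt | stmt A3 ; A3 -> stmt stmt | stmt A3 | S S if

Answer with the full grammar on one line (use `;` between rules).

S -> stmt A3 | if stmt S'; A3 -> S S if | stmt A3'; S' -> A3 | if stmt; A3' -> stmt | A3

S has alternatives sharing prefix 'if stmt': factor to S → if stmt S' with S' → A3 | if stmt.
A3 has alternatives sharing prefix 'stmt': factor to A3 → stmt A3' with A3' → stmt | A3.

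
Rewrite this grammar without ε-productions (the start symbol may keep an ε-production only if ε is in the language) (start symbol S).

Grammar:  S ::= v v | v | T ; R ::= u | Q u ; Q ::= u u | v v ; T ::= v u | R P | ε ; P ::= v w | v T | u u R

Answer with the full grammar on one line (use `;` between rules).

Nullable nonterminals: {S, T}.
ε ∈ L(G) since S is nullable, so keep S → ε.
For each production, add variants omitting each subset of nullable occurrences: P → v T gives v T | v.

S ::= v v | v | T | ε; R ::= u | Q u; Q ::= u u | v v; T ::= v u | R P; P ::= v w | v T | v | u u R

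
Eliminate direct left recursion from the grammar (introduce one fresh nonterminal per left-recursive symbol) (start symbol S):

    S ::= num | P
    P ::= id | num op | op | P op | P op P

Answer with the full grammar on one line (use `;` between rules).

S ::= num | P; P ::= id P' | num op P' | op P'; P' ::= op P' | op P P' | eps

Directly left-recursive nonterminal: P.
For P: α = {op, op P}, β = {id, num op, op}. Rewrite as P → β P' and P' → α P' | ε.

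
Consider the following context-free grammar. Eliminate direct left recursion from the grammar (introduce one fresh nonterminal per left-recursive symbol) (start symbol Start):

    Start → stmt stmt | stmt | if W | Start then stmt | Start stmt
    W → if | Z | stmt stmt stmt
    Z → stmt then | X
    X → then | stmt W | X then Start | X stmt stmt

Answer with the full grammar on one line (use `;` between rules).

Directly left-recursive nonterminals: Start, X.
For Start: α = {then stmt, stmt}, β = {stmt stmt, stmt, if W}. Rewrite as Start → β Start1 and Start1 → α Start1 | ε.
For X: α = {then Start, stmt stmt}, β = {then, stmt W}. Rewrite as X → β X1 and X1 → α X1 | ε.

Start → stmt stmt Start1 | stmt Start1 | if W Start1; W → if | Z | stmt stmt stmt; Z → stmt then | X; X → then X1 | stmt W X1; Start1 → then stmt Start1 | stmt Start1 | ε; X1 → then Start X1 | stmt stmt X1 | ε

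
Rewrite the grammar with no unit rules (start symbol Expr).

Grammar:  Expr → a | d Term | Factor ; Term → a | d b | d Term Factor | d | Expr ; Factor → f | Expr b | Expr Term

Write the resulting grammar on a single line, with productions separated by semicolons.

Expr → f | Expr b | Expr Term | a | d Term; Term → a | d b | d Term Factor | d | f | Expr b | Expr Term | d Term; Factor → f | Expr b | Expr Term

Unit pairs: Expr ⇒* {Factor}; Term ⇒* {Expr, Factor}.
For each unit pair (A, B), copy every non-unit production of B to A, then drop all unit productions.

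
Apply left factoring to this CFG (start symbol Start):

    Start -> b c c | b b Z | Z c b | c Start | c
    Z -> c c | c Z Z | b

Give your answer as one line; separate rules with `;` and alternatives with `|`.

Start has alternatives sharing prefix 'b': factor to Start → b Start1 with Start1 → c c | b Z.
Start has alternatives sharing prefix 'c': factor to Start → c Start2 with Start2 → Start | ε.
Z has alternatives sharing prefix 'c': factor to Z → c Z1 with Z1 → c | Z Z.

Start -> Z c b | b Start1 | c Start2; Z -> b | c Z1; Start1 -> c c | b Z; Start2 -> Start | epsilon; Z1 -> c | Z Z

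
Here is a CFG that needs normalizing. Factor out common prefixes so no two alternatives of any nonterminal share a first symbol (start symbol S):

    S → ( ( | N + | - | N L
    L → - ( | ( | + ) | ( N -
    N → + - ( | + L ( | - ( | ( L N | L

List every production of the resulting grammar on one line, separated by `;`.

S → ( ( | - | N S'; L → - ( | + ) | ( L'; N → - ( | ( L N | L | + N'; S' → + | L; L' → ε | N -; N' → - ( | L (

S has alternatives sharing prefix 'N': factor to S → N S' with S' → + | L.
L has alternatives sharing prefix '(': factor to L → ( L' with L' → ε | N -.
N has alternatives sharing prefix '+': factor to N → + N' with N' → - ( | L (.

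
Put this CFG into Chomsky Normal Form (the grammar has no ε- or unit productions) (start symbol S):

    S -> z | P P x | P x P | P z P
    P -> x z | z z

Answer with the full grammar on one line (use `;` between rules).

Introduce a nonterminal for each terminal appearing in a rule of length ≥ 2: X1 → x, X2 → z.
Binarize each right-hand side of length ≥ 3 by chaining fresh nonterminals (Y1, Y2, …): affected rules were S → P P X1; S → P X1 P; S → P X2 P.

S -> z | P Y1 | P Y2 | P Y3; P -> X1 X2 | X2 X2; X1 -> x; X2 -> z; Y1 -> P X1; Y2 -> X1 P; Y3 -> X2 P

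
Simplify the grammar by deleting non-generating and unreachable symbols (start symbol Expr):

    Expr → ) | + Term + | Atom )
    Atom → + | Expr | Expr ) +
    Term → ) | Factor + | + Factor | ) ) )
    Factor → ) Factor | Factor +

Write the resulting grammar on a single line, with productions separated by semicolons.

Generating nonterminals: {Atom, Expr, Term}.
Reachable from Expr after that: {Atom, Expr, Term}.
Removed useless symbols: {Factor} and every production mentioning them.

Expr → ) | + Term + | Atom ); Atom → + | Expr | Expr ) +; Term → ) | ) ) )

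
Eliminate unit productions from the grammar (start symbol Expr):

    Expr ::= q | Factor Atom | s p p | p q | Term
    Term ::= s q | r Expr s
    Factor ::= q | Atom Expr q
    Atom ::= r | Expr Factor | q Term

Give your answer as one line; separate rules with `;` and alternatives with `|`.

Unit pairs: Expr ⇒* {Term}.
For each unit pair (A, B), copy every non-unit production of B to A, then drop all unit productions.

Expr ::= s q | r Expr s | q | Factor Atom | s p p | p q; Term ::= s q | r Expr s; Factor ::= q | Atom Expr q; Atom ::= r | Expr Factor | q Term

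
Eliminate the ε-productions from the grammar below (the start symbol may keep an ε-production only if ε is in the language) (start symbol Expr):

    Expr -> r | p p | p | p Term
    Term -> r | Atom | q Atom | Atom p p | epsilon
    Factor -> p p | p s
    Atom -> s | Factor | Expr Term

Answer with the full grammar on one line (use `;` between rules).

Nullable nonterminals: {Term}.
ε ∉ L(G), so no ε-production is kept.
For each production, add variants omitting each subset of nullable occurrences: Atom → Expr Term gives Expr Term | Expr.

Expr -> r | p p | p | p Term; Term -> r | Atom | q Atom | Atom p p; Factor -> p p | p s; Atom -> s | Factor | Expr Term | Expr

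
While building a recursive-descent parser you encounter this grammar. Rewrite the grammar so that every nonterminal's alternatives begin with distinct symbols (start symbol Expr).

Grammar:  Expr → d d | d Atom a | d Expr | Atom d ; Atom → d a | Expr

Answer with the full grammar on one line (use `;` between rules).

Expr → Atom d | d Expr1; Atom → d a | Expr; Expr1 → d | Atom a | Expr

Expr has alternatives sharing prefix 'd': factor to Expr → d Expr1 with Expr1 → d | Atom a | Expr.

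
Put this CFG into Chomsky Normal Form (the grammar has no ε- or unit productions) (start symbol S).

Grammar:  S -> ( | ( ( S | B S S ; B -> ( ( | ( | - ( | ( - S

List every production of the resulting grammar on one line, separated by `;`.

S -> ( | X1 Y1 | B Y2; B -> X1 X1 | ( | X2 X1 | X1 Y3; X1 -> (; X2 -> -; Y1 -> X1 S; Y2 -> S S; Y3 -> X2 S

Introduce a nonterminal for each terminal appearing in a rule of length ≥ 2: X1 → (, X2 → -.
Binarize each right-hand side of length ≥ 3 by chaining fresh nonterminals (Y1, Y2, …): affected rules were S → X1 X1 S; S → B S S; B → X1 X2 S.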